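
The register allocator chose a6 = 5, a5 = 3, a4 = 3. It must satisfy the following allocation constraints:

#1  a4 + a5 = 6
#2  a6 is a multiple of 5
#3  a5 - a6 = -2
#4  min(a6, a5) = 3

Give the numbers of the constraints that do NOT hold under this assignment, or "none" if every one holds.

#1 a4 + a5 = 3 + 3 = 6  true
#2 5 / 5 = 1, so 5 divides 5  true
#3 a5 - a6 = 3 - 5 = -2  true
#4 min(5, 3) = 3  true

The assignment satisfies every constraint.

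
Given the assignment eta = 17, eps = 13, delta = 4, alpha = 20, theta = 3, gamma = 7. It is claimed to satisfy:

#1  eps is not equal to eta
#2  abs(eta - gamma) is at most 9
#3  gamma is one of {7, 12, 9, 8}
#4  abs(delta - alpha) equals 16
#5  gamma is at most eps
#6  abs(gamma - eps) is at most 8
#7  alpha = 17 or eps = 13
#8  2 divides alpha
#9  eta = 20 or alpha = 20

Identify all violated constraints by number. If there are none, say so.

Violated: 2.

#1 eps = 13, eta = 17; distinct — satisfied.
#2 abs(17 - 7) = 10; 10 > 9, exceeds bound 9 — violated.
#3 gamma = 7 is in {7, 12, 9, 8} — satisfied.
#4 abs(4 - 20) = 16 — satisfied.
#5 gamma = 7, eps = 13; 7 ≤ 13 — satisfied.
#6 abs(7 - 13) = 6; 6 ≤ 8 — satisfied.
#7 alpha = 20 ≠ 17, but eps = 13 = 13 (second disjunct) — satisfied.
#8 20 / 2 = 10, so 2 divides 20 — satisfied.
#9 eta = 17 ≠ 20, but alpha = 20 = 20 (second disjunct) — satisfied.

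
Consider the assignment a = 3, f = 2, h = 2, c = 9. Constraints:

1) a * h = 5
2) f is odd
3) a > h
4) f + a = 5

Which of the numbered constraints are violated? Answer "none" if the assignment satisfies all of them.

1) a * h = 3 * 2 = 6, not 5 — violated.
2) f = 2 is even — violated.
3) a = 3, h = 2; 3 > 2 — OK.
4) f + a = 2 + 3 = 5 — OK.

No — constraints 1 and 2 are not satisfied.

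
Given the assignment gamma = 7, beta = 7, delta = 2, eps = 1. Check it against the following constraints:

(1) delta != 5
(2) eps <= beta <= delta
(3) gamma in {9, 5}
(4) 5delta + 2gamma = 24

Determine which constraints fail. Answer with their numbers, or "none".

(1) delta = 2, and 2 ≠ 5  OK
(2) values 1, 7, 2; beta = 7 is not <= delta = 2  FAIL
(3) gamma = 7 is not in {9, 5}  FAIL
(4) 5delta + 2gamma = 5(2) + 2(7) = 24  OK

No — constraints 2 and 3 are not satisfied.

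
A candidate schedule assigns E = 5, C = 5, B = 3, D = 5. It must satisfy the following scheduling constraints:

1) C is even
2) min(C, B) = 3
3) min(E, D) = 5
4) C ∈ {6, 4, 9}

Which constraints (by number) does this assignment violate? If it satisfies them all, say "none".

1) C = 5 is odd  no
2) min(5, 3) = 3  yes
3) min(5, 5) = 5  yes
4) C = 5 is not in {6, 4, 9}  no

Constraints 1, 4 do not hold.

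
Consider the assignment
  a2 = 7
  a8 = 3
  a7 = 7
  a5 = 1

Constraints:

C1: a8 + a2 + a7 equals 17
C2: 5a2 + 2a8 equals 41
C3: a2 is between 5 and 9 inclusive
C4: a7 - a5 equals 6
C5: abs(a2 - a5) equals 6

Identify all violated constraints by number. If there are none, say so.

C1: a8 + a2 + a7 = 3 + 7 + 7 = 17  yes
C2: 5a2 + 2a8 = 5(7) + 2(3) = 41  yes
C3: a2 = 7 lies in [5, 9]  yes
C4: a7 - a5 = 7 - 1 = 6  yes
C5: abs(7 - 1) = 6  yes

The assignment satisfies every constraint.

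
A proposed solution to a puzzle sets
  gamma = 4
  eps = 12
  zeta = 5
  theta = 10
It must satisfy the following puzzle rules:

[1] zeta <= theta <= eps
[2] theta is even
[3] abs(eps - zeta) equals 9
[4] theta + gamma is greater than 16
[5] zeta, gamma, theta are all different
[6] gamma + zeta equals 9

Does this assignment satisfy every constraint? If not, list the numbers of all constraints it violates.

Constraints 3, 4 do not hold.

[1] values 5 <= 10 <= 12  true
[2] theta = 10 is even  true
[3] abs(12 - 5) = 7, not 9  false
[4] theta + gamma = 10 + 4 = 14; 14 ≤ 16, bound 16 not met  false
[5] values 5, 4, 10 are pairwise distinct  true
[6] gamma + zeta = 4 + 5 = 9  true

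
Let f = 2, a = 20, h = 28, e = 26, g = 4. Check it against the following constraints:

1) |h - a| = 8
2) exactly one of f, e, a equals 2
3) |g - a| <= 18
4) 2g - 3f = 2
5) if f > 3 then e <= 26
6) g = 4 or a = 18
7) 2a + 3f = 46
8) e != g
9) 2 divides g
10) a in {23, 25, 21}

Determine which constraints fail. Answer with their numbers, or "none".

Constraint 10 is violated.

1) |28 - 20| = 8 — OK.
2) f=2, e=26, a=20; 1 of them equals 2 — OK.
3) |4 - 20| = 16; 16 ≤ 18 — OK.
4) 2g - 3f = 2(4) - 3(2) = 2 — OK.
5) f = 2, not > 3; antecedent false, conditional vacuously true — OK.
6) g = 4 = 4 (first disjunct) — OK.
7) 2a + 3f = 2(20) + 3(2) = 46 — OK.
8) e = 26, g = 4; distinct — OK.
9) 4 / 2 = 2, so 2 divides 4 — OK.
10) a = 20 is not in {23, 25, 21} — violated.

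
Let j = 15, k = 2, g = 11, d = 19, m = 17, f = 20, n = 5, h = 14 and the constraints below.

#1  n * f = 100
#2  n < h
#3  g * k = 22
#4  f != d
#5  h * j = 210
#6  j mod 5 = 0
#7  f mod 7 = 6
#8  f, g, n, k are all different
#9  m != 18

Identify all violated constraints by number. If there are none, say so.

No violations.

#1 n * f = 5 * 20 = 100 — satisfied.
#2 n = 5, h = 14; 5 < 14 — satisfied.
#3 g * k = 11 * 2 = 22 — satisfied.
#4 f = 20, d = 19; distinct — satisfied.
#5 h * j = 14 * 15 = 210 — satisfied.
#6 15 mod 5 = 0 — satisfied.
#7 20 mod 7 = 6 — satisfied.
#8 values 20, 11, 5, 2 are pairwise distinct — satisfied.
#9 m = 17, and 17 ≠ 18 — satisfied.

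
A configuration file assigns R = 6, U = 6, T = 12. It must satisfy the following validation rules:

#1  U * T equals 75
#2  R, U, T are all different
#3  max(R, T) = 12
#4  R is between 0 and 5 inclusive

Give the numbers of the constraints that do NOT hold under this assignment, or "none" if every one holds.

#1 U * T = 6 * 12 = 72, not 75  no
#2 R = U = 6, not all different  no
#3 max(6, 12) = 12  yes
#4 R = 6 is outside [0, 5]  no

Constraints 1, 2, 4 do not hold.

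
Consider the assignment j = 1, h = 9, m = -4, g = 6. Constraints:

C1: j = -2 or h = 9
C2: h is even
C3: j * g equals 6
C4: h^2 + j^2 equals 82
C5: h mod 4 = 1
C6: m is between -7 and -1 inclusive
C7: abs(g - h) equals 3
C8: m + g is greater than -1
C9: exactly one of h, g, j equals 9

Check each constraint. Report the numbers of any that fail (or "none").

C1: j = 1 ≠ -2, but h = 9 = 9 (second disjunct) — satisfied.
C2: h = 9 is odd — violated.
C3: j * g = 1 * 6 = 6 — satisfied.
C4: h^2 + j^2 = 9^2 + 1^2 = 81 + 1 = 82 — satisfied.
C5: 9 mod 4 = 1 — satisfied.
C6: m = -4 lies in [-7, -1] — satisfied.
C7: abs(6 - 9) = 3 — satisfied.
C8: m + g = -4 + 6 = 2; 2 > -1 — satisfied.
C9: h=9, g=6, j=1; 1 of them equals 9 — satisfied.

Constraint 2 does not hold.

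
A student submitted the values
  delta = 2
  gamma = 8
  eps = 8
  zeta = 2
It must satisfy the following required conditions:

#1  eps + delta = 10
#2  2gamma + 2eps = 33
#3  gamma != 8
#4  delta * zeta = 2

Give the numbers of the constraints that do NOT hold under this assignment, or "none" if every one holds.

#1 eps + delta = 8 + 2 = 10  ✓
#2 2gamma + 2eps = 2(8) + 2(8) = 32, not 33  ✗
#3 gamma = 8, but 8 is required to differ  ✗
#4 delta * zeta = 2 * 2 = 4, not 2  ✗

Violated: 2, 3, and 4.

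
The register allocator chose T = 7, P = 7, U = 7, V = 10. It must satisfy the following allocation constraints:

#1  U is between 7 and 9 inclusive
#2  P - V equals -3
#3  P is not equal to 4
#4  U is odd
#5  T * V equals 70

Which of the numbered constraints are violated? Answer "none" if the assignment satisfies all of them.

#1 U = 7 lies in [7, 9]  ✓
#2 P - V = 7 - 10 = -3  ✓
#3 P = 7, and 7 ≠ 4  ✓
#4 U = 7 is odd  ✓
#5 T * V = 7 * 10 = 70  ✓

The assignment satisfies every constraint.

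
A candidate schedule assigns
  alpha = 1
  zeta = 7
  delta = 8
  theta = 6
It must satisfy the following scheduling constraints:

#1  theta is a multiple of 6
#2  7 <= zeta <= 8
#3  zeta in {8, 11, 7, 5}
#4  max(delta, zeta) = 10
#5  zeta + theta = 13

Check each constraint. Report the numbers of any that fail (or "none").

#1 6 / 6 = 1, so 6 divides 6 — holds.
#2 zeta = 7 lies in [7, 8] — holds.
#3 zeta = 7 is in {8, 11, 7, 5} — holds.
#4 max(8, 7) = 8, not 10 — does not hold.
#5 zeta + theta = 7 + 6 = 13 — holds.

No — constraint 4 is not satisfied.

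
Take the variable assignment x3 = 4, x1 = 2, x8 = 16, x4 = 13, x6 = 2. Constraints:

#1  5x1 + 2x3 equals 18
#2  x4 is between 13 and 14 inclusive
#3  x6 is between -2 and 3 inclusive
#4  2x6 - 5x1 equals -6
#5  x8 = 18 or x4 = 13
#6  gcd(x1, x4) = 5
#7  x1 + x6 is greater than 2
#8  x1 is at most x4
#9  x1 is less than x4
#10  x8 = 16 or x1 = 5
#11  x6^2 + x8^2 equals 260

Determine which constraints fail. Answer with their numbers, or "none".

#1 5x1 + 2x3 = 5(2) + 2(4) = 18 — OK.
#2 x4 = 13 lies in [13, 14] — OK.
#3 x6 = 2 lies in [-2, 3] — OK.
#4 2x6 - 5x1 = 2(2) - 5(2) = -6 — OK.
#5 x8 = 16 ≠ 18, but x4 = 13 = 13 (second disjunct) — OK.
#6 gcd(2, 13) = 1, not 5 — violated.
#7 x1 + x6 = 2 + 2 = 4; 4 > 2 — OK.
#8 x1 = 2, x4 = 13; 2 ≤ 13 — OK.
#9 x1 = 2, x4 = 13; 2 < 13 — OK.
#10 x8 = 16 = 16 (first disjunct) — OK.
#11 x6^2 + x8^2 = 2^2 + 16^2 = 4 + 256 = 260 — OK.

Constraint 6 does not hold.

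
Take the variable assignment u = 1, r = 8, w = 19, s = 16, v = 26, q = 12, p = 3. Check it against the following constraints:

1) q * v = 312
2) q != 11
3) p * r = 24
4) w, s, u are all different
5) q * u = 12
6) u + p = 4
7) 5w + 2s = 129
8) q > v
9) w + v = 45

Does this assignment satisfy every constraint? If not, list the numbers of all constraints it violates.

1) q * v = 12 * 26 = 312 — holds.
2) q = 12, and 12 ≠ 11 — holds.
3) p * r = 3 * 8 = 24 — holds.
4) values 19, 16, 1 are pairwise distinct — holds.
5) q * u = 12 * 1 = 12 — holds.
6) u + p = 1 + 3 = 4 — holds.
7) 5w + 2s = 5(19) + 2(16) = 127, not 129 — does not hold.
8) q = 12, v = 26; 12 ≤ 26 (want >) — does not hold.
9) w + v = 19 + 26 = 45 — holds.

The assignment fails constraints 7, 8.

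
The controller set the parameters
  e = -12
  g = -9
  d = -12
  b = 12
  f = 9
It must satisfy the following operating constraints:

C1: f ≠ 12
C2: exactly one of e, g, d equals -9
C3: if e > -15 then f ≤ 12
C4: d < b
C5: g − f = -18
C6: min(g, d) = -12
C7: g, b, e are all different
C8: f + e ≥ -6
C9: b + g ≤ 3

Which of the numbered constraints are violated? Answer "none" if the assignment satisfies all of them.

C1: f = 9, and 9 ≠ 12  holds
C2: e=-12, g=-9, d=-12; 1 of them equals -9  holds
C3: e = -12 > -15, so we need f ≤ 12; f = 9 ≤ 12  holds
C4: d = -12, b = 12; -12 < 12  holds
C5: g − f = -9 − 9 = -18  holds
C6: min(-9, -12) = -12  holds
C7: values -9, 12, -12 are pairwise distinct  holds
C8: f + e = 9 + (-12) = -3; -3 ≥ -6  holds
C9: b + g = 12 + (-9) = 3; 3 ≤ 3  holds

The assignment satisfies every constraint.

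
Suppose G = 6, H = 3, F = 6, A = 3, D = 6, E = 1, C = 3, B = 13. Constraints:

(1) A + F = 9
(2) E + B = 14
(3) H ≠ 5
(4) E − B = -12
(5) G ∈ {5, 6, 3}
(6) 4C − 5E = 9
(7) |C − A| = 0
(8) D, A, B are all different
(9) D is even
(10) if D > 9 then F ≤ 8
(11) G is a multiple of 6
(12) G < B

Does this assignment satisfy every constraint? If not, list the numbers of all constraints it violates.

The assignment fails constraint 6.

(1) A + F = 3 + 6 = 9 — OK.
(2) E + B = 1 + 13 = 14 — OK.
(3) H = 3, and 3 ≠ 5 — OK.
(4) E − B = 1 − 13 = -12 — OK.
(5) G = 6 is in {5, 6, 3} — OK.
(6) 4C − 5E = 4(3) − 5(1) = 7, not 9 — violated.
(7) |3 − 3| = 0 — OK.
(8) values 6, 3, 13 are pairwise distinct — OK.
(9) D = 6 is even — OK.
(10) D = 6, not > 9; antecedent false, conditional vacuously true — OK.
(11) 6 / 6 = 1, so 6 divides 6 — OK.
(12) G = 6, B = 13; 6 < 13 — OK.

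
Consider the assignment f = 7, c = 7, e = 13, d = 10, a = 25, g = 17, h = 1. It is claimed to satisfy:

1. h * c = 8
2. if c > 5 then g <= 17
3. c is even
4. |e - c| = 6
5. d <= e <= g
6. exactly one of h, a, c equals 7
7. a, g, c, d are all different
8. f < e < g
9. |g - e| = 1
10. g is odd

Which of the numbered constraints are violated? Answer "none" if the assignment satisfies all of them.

1. h * c = 1 * 7 = 7, not 8  FAIL
2. c = 7 > 5, so we need g ≤ 17; g = 17 ≤ 17  OK
3. c = 7 is odd  FAIL
4. |13 - 7| = 6  OK
5. values 10 <= 13 <= 17  OK
6. h=1, a=25, c=7; 1 of them equals 7  OK
7. values 25, 17, 7, 10 are pairwise distinct  OK
8. values 7 < 13 < 17  OK
9. |17 - 13| = 4, not 1  FAIL
10. g = 17 is odd  OK

Constraints 1, 3, 9 do not hold.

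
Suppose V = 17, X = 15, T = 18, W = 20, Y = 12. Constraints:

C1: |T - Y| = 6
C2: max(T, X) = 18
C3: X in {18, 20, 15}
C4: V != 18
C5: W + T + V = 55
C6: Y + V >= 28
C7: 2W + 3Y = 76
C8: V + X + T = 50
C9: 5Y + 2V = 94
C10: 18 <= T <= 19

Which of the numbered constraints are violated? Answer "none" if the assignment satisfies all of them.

C1: |18 - 12| = 6 — satisfied.
C2: max(18, 15) = 18 — satisfied.
C3: X = 15 is in {18, 20, 15} — satisfied.
C4: V = 17, and 17 ≠ 18 — satisfied.
C5: W + T + V = 20 + 18 + 17 = 55 — satisfied.
C6: Y + V = 12 + 17 = 29; 29 ≥ 28 — satisfied.
C7: 2W + 3Y = 2(20) + 3(12) = 76 — satisfied.
C8: V + X + T = 17 + 15 + 18 = 50 — satisfied.
C9: 5Y + 2V = 5(12) + 2(17) = 94 — satisfied.
C10: T = 18 lies in [18, 19] — satisfied.

No violations.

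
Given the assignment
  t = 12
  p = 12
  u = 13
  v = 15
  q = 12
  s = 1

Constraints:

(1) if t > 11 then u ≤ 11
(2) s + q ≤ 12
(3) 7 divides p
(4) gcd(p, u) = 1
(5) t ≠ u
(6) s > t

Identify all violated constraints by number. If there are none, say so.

Constraints 1, 2, 3, 6 do not hold.

(1) t = 12 > 11, so we need u ≤ 11; but u = 13 > 11 — does not hold.
(2) s + q = 1 + 12 = 13; 13 > 12, bound 12 not met — does not hold.
(3) 12 = 7×1 + 5, so 7 does not divide 12 — does not hold.
(4) gcd(12, 13) = 1 — holds.
(5) t = 12, u = 13; distinct — holds.
(6) s = 1, t = 12; 1 ≤ 12 (want >) — does not hold.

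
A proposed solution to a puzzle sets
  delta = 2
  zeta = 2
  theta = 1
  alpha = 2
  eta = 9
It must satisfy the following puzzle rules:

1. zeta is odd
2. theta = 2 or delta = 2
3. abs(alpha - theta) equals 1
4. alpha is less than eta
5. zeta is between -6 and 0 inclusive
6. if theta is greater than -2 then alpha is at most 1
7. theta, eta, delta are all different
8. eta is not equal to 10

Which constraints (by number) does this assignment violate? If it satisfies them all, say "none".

1. zeta = 2 is even  FAIL
2. theta = 1 ≠ 2, but delta = 2 = 2 (second disjunct)  OK
3. abs(2 - 1) = 1  OK
4. alpha = 2, eta = 9; 2 < 9  OK
5. zeta = 2 is outside [-6, 0]  FAIL
6. theta = 1 > -2, so we need alpha ≤ 1; but alpha = 2 > 1  FAIL
7. values 1, 9, 2 are pairwise distinct  OK
8. eta = 9, and 9 ≠ 10  OK

Violated: 1, 5, and 6.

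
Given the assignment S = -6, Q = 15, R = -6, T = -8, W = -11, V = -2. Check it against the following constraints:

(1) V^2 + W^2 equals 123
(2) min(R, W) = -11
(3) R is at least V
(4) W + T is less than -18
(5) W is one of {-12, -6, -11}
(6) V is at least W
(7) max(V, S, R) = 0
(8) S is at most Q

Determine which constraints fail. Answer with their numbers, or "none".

Violated: 1, 3, 7.

(1) V^2 + W^2 = (-2)^2 + (-11)^2 = 4 + 121 = 125, not 123 — does not hold.
(2) min(-6, -11) = -11 — holds.
(3) R = -6, V = -2; -6 < -2 (want ≥) — does not hold.
(4) W + T = -11 + (-8) = -19; -19 < -18 — holds.
(5) W = -11 is in {-12, -6, -11} — holds.
(6) V = -2, W = -11; -2 ≥ -11 — holds.
(7) max(-2, -6, -6) = -2, not 0 — does not hold.
(8) S = -6, Q = 15; -6 ≤ 15 — holds.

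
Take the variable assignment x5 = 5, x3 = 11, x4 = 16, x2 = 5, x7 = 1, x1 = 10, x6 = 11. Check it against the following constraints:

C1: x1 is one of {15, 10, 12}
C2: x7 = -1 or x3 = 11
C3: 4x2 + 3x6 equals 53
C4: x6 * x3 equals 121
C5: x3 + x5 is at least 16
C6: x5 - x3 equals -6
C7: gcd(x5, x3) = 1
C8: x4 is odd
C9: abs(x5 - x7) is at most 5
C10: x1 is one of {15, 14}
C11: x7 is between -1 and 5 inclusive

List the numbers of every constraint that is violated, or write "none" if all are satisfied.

Violated: 8 and 10.

C1: x1 = 10 is in {15, 10, 12} — satisfied.
C2: x7 = 1 ≠ -1, but x3 = 11 = 11 (second disjunct) — satisfied.
C3: 4x2 + 3x6 = 4(5) + 3(11) = 53 — satisfied.
C4: x6 * x3 = 11 * 11 = 121 — satisfied.
C5: x3 + x5 = 11 + 5 = 16; 16 ≥ 16 — satisfied.
C6: x5 - x3 = 5 - 11 = -6 — satisfied.
C7: gcd(5, 11) = 1 — satisfied.
C8: x4 = 16 is even — violated.
C9: abs(5 - 1) = 4; 4 ≤ 5 — satisfied.
C10: x1 = 10 is not in {15, 14} — violated.
C11: x7 = 1 lies in [-1, 5] — satisfied.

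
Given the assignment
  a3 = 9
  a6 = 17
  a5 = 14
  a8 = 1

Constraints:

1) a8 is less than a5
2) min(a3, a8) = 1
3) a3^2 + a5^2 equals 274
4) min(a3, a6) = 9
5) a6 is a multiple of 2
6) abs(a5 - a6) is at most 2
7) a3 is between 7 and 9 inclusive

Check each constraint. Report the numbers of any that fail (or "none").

1) a8 = 1, a5 = 14; 1 < 14 — holds.
2) min(9, 1) = 1 — holds.
3) a3^2 + a5^2 = 9^2 + 14^2 = 81 + 196 = 277, not 274 — fails.
4) min(9, 17) = 9 — holds.
5) 17 = 2*8 + 1, so 2 does not divide 17 — fails.
6) abs(14 - 17) = 3; 3 > 2, exceeds bound 2 — fails.
7) a3 = 9 lies in [7, 9] — holds.

No — constraints 3, 5, and 6 are not satisfied.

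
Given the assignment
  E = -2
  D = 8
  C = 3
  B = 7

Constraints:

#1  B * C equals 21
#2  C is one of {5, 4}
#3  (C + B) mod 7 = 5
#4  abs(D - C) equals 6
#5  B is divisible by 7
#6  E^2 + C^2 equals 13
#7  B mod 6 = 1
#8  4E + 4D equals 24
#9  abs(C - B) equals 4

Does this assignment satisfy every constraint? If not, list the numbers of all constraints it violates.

Constraints 2, 3, 4 do not hold.

#1 B * C = 7 * 3 = 21  ✔
#2 C = 3 is not in {5, 4}  ✘
#3 C + B = 10; 10 mod 7 = 3, not 5  ✘
#4 abs(8 - 3) = 5, not 6  ✘
#5 7 / 7 = 1, so 7 divides 7  ✔
#6 E^2 + C^2 = (-2)^2 + 3^2 = 4 + 9 = 13  ✔
#7 7 mod 6 = 1  ✔
#8 4E + 4D = 4(-2) + 4(8) = 24  ✔
#9 abs(3 - 7) = 4  ✔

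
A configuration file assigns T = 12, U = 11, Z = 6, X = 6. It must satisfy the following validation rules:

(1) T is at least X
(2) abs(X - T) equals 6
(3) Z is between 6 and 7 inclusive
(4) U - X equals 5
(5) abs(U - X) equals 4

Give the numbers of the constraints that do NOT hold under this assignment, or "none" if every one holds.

(1) T = 12, X = 6; 12 ≥ 6 — holds.
(2) abs(6 - 12) = 6 — holds.
(3) Z = 6 lies in [6, 7] — holds.
(4) U - X = 11 - 6 = 5 — holds.
(5) abs(11 - 6) = 5, not 4 — does not hold.

No — constraint 5 is not satisfied.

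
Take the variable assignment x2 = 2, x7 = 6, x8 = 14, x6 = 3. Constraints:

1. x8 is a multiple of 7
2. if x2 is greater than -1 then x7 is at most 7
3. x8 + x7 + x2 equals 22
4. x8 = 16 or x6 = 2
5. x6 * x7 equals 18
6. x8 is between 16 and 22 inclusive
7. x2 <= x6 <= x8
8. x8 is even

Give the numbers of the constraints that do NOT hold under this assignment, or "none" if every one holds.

1. 14 / 7 = 2, so 7 divides 14  ✓
2. x2 = 2 > -1, so we need x7 ≤ 7; x7 = 6 ≤ 7  ✓
3. x8 + x7 + x2 = 14 + 6 + 2 = 22  ✓
4. x8 = 14 ≠ 16 and x6 = 3 ≠ 2; both disjuncts false  ✗
5. x6 * x7 = 3 * 6 = 18  ✓
6. x8 = 14 is outside [16, 22]  ✗
7. values 2 <= 3 <= 14  ✓
8. x8 = 14 is even  ✓

The assignment fails constraints 4 and 6.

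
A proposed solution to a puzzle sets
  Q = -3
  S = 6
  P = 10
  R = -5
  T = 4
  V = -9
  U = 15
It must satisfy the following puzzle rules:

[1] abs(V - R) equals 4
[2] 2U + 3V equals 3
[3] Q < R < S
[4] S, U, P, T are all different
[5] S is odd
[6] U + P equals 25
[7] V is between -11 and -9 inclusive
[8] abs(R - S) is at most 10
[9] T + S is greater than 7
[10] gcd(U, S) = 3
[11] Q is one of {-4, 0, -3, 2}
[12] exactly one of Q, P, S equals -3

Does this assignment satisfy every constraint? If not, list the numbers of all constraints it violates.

Constraints 3, 5, and 8 do not hold.

[1] abs(-9 - (-5)) = 4  holds
[2] 2U + 3V = 2(15) + 3(-9) = 3  holds
[3] values -3, -5, 6; Q = -3 is not < R = -5  fails
[4] values 6, 15, 10, 4 are pairwise distinct  holds
[5] S = 6 is even  fails
[6] U + P = 15 + 10 = 25  holds
[7] V = -9 lies in [-11, -9]  holds
[8] abs(-5 - 6) = 11; 11 > 10, exceeds bound 10  fails
[9] T + S = 4 + 6 = 10; 10 > 7  holds
[10] gcd(15, 6) = 3  holds
[11] Q = -3 is in {-4, 0, -3, 2}  holds
[12] Q=-3, P=10, S=6; 1 of them equals -3  holds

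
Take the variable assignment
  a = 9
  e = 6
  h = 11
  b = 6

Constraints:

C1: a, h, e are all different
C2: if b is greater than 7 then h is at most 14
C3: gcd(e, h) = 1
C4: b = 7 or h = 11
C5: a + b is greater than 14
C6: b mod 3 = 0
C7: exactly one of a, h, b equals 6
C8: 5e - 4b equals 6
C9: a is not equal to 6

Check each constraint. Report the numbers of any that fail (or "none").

None — every constraint holds.

C1: values 9, 11, 6 are pairwise distinct — satisfied.
C2: b = 6, not > 7; antecedent false, conditional vacuously true — satisfied.
C3: gcd(6, 11) = 1 — satisfied.
C4: b = 6 ≠ 7, but h = 11 = 11 (second disjunct) — satisfied.
C5: a + b = 9 + 6 = 15; 15 > 14 — satisfied.
C6: 6 mod 3 = 0 — satisfied.
C7: a=9, h=11, b=6; 1 of them equals 6 — satisfied.
C8: 5e - 4b = 5(6) - 4(6) = 6 — satisfied.
C9: a = 9, and 9 ≠ 6 — satisfied.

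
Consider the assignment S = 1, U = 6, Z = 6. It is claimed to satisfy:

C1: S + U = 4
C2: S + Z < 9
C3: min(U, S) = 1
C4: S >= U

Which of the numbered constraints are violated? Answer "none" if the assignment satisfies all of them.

C1: S + U = 1 + 6 = 7, not 4 — fails.
C2: S + Z = 1 + 6 = 7; 7 < 9 — holds.
C3: min(6, 1) = 1 — holds.
C4: S = 1, U = 6; 1 < 6 (want ≥) — fails.

Violated: 1 and 4.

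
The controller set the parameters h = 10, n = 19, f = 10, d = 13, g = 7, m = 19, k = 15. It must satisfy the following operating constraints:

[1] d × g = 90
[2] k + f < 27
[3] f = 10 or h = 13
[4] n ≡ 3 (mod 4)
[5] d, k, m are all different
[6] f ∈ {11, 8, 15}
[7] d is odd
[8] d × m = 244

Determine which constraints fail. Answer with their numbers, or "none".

Constraints 1, 6, and 8 are violated.

[1] d × g = 13 × 7 = 91, not 90  false
[2] k + f = 15 + 10 = 25; 25 < 27  true
[3] f = 10 = 10 (first disjunct)  true
[4] 19 mod 4 = 3  true
[5] values 13, 15, 19 are pairwise distinct  true
[6] f = 10 is not in {11, 8, 15}  false
[7] d = 13 is odd  true
[8] d × m = 13 × 19 = 247, not 244  false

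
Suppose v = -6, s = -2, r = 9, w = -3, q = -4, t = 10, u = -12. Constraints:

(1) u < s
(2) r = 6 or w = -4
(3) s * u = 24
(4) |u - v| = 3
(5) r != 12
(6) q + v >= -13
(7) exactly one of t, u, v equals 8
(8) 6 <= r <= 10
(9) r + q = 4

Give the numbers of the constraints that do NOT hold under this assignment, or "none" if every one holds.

(1) u = -12, s = -2; -12 < -2 — holds.
(2) r = 9 ≠ 6 and w = -3 ≠ -4; both disjuncts false — fails.
(3) s * u = -2 * (-12) = 24 — holds.
(4) |-12 - (-6)| = 6, not 3 — fails.
(5) r = 9, and 9 ≠ 12 — holds.
(6) q + v = -4 + (-6) = -10; -10 ≥ -13 — holds.
(7) t=10, u=-12, v=-6; 0 of them equal 8, not exactly one — fails.
(8) r = 9 lies in [6, 10] — holds.
(9) r + q = 9 + (-4) = 5, not 4 — fails.

No — constraints 2, 4, 7, and 9 are not satisfied.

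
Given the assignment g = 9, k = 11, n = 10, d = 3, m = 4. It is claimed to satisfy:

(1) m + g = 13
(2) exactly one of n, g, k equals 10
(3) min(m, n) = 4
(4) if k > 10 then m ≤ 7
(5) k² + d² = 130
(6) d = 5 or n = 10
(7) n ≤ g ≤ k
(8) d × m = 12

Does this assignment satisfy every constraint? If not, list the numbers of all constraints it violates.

Violated: 7.

(1) m + g = 4 + 9 = 13 — OK.
(2) n=10, g=9, k=11; 1 of them equals 10 — OK.
(3) min(4, 10) = 4 — OK.
(4) k = 11 > 10, so we need m ≤ 7; m = 4 ≤ 7 — OK.
(5) k² + d² = 11² + 3² = 121 + 9 = 130 — OK.
(6) d = 3 ≠ 5, but n = 10 = 10 (second disjunct) — OK.
(7) values 10, 9, 11; n = 10 is not ≤ g = 9 — violated.
(8) d × m = 3 × 4 = 12 — OK.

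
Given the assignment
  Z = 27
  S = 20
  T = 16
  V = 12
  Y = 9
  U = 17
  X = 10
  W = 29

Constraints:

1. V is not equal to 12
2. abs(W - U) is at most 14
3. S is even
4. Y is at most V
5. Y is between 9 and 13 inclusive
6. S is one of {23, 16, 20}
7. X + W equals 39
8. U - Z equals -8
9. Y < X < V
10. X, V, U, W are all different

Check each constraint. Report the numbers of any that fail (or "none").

1. V = 12, but 12 is required to differ — does not hold.
2. abs(29 - 17) = 12; 12 ≤ 14 — holds.
3. S = 20 is even — holds.
4. Y = 9, V = 12; 9 ≤ 12 — holds.
5. Y = 9 lies in [9, 13] — holds.
6. S = 20 is in {23, 16, 20} — holds.
7. X + W = 10 + 29 = 39 — holds.
8. U - Z = 17 - 27 = -10, not -8 — does not hold.
9. values 9 < 10 < 12 — holds.
10. values 10, 12, 17, 29 are pairwise distinct — holds.

The assignment fails constraints 1, 8.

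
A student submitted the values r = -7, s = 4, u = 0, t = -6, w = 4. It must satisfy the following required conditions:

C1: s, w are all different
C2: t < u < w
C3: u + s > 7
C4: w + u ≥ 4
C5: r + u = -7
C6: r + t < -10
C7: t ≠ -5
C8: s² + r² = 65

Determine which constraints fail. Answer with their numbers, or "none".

C1: s = w = 4, not all different — violated.
C2: values -6 < 0 < 4 — satisfied.
C3: u + s = 0 + 4 = 4; 4 ≤ 7, bound 7 not met — violated.
C4: w + u = 4 + 0 = 4; 4 ≥ 4 — satisfied.
C5: r + u = -7 + 0 = -7 — satisfied.
C6: r + t = -7 + (-6) = -13; -13 < -10 — satisfied.
C7: t = -6, and -6 ≠ -5 — satisfied.
C8: s² + r² = 4² + (-7)² = 16 + 49 = 65 — satisfied.

The assignment fails constraints 1, 3.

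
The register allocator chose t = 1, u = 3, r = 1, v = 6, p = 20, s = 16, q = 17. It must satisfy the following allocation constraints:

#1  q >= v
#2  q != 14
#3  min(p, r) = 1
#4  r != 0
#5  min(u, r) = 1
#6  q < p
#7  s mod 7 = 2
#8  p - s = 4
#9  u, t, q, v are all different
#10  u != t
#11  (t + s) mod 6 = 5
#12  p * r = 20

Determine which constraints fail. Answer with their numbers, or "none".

Yes — all constraints hold.

#1 q = 17, v = 6; 17 ≥ 6 — holds.
#2 q = 17, and 17 ≠ 14 — holds.
#3 min(20, 1) = 1 — holds.
#4 r = 1, and 1 ≠ 0 — holds.
#5 min(3, 1) = 1 — holds.
#6 q = 17, p = 20; 17 < 20 — holds.
#7 16 mod 7 = 2 — holds.
#8 p - s = 20 - 16 = 4 — holds.
#9 values 3, 1, 17, 6 are pairwise distinct — holds.
#10 u = 3, t = 1; distinct — holds.
#11 t + s = 17; 17 mod 6 = 5 — holds.
#12 p * r = 20 * 1 = 20 — holds.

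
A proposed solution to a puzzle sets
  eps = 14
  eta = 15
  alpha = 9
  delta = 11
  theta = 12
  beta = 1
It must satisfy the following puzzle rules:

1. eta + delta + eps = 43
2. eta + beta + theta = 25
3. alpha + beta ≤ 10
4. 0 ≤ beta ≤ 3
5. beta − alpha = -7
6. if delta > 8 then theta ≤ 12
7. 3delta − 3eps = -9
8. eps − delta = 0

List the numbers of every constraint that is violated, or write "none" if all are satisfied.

Constraints 1, 2, 5, 8 do not hold.

1. eta + delta + eps = 15 + 11 + 14 = 40, not 43  FAIL
2. eta + beta + theta = 15 + 1 + 12 = 28, not 25  FAIL
3. alpha + beta = 9 + 1 = 10; 10 ≤ 10  OK
4. beta = 1 lies in [0, 3]  OK
5. beta − alpha = 1 − 9 = -8, not -7  FAIL
6. delta = 11 > 8, so we need theta ≤ 12; theta = 12 ≤ 12  OK
7. 3delta − 3eps = 3(11) − 3(14) = -9  OK
8. eps − delta = 14 − 11 = 3, not 0  FAIL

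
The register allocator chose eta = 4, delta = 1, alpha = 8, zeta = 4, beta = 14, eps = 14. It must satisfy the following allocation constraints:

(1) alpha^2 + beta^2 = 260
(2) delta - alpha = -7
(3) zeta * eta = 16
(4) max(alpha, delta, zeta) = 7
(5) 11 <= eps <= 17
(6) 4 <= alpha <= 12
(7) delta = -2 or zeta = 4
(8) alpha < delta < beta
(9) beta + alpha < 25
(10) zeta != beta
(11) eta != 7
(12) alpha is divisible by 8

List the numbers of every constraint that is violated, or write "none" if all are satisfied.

(1) alpha^2 + beta^2 = 8^2 + 14^2 = 64 + 196 = 260 — holds.
(2) delta - alpha = 1 - 8 = -7 — holds.
(3) zeta * eta = 4 * 4 = 16 — holds.
(4) max(8, 1, 4) = 8, not 7 — fails.
(5) eps = 14 lies in [11, 17] — holds.
(6) alpha = 8 lies in [4, 12] — holds.
(7) delta = 1 ≠ -2, but zeta = 4 = 4 (second disjunct) — holds.
(8) values 8, 1, 14; alpha = 8 is not < delta = 1 — fails.
(9) beta + alpha = 14 + 8 = 22; 22 < 25 — holds.
(10) zeta = 4, beta = 14; distinct — holds.
(11) eta = 4, and 4 ≠ 7 — holds.
(12) 8 / 8 = 1, so 8 divides 8 — holds.

No — constraints 4 and 8 are not satisfied.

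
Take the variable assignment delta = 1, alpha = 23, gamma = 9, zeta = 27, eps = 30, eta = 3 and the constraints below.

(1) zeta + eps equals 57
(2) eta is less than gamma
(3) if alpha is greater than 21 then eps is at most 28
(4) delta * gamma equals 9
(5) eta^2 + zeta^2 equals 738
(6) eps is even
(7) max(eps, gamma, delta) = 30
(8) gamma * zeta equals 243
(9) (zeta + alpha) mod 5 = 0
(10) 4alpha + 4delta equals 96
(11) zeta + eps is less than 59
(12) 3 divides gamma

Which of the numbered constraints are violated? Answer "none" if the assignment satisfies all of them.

Violated: 3.

(1) zeta + eps = 27 + 30 = 57 — holds.
(2) eta = 3, gamma = 9; 3 < 9 — holds.
(3) alpha = 23 > 21, so we need eps ≤ 28; but eps = 30 > 28 — does not hold.
(4) delta * gamma = 1 * 9 = 9 — holds.
(5) eta^2 + zeta^2 = 3^2 + 27^2 = 9 + 729 = 738 — holds.
(6) eps = 30 is even — holds.
(7) max(30, 9, 1) = 30 — holds.
(8) gamma * zeta = 9 * 27 = 243 — holds.
(9) zeta + alpha = 50; 50 mod 5 = 0 — holds.
(10) 4alpha + 4delta = 4(23) + 4(1) = 96 — holds.
(11) zeta + eps = 27 + 30 = 57; 57 < 59 — holds.
(12) 9 / 3 = 3, so 3 divides 9 — holds.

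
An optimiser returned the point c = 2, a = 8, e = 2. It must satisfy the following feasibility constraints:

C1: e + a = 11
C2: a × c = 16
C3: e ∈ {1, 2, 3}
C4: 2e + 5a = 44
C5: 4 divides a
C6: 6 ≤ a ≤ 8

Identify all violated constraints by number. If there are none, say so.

Violated: 1.

C1: e + a = 2 + 8 = 10, not 11 — does not hold.
C2: a × c = 8 × 2 = 16 — holds.
C3: e = 2 is in {1, 2, 3} — holds.
C4: 2e + 5a = 2(2) + 5(8) = 44 — holds.
C5: 8 / 4 = 2, so 4 divides 8 — holds.
C6: a = 8 lies in [6, 8] — holds.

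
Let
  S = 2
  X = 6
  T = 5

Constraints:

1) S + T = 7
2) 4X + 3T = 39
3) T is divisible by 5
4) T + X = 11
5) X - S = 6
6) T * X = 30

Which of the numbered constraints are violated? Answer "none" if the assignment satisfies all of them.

Constraint 5 is violated.

1) S + T = 2 + 5 = 7  ✓
2) 4X + 3T = 4(6) + 3(5) = 39  ✓
3) 5 / 5 = 1, so 5 divides 5  ✓
4) T + X = 5 + 6 = 11  ✓
5) X - S = 6 - 2 = 4, not 6  ✗
6) T * X = 5 * 6 = 30  ✓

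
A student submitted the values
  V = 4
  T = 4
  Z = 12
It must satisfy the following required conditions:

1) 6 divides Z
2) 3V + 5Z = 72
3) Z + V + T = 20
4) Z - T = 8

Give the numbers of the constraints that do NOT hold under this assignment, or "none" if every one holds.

1) 12 / 6 = 2, so 6 divides 12  OK
2) 3V + 5Z = 3(4) + 5(12) = 72  OK
3) Z + V + T = 12 + 4 + 4 = 20  OK
4) Z - T = 12 - 4 = 8  OK

No violations.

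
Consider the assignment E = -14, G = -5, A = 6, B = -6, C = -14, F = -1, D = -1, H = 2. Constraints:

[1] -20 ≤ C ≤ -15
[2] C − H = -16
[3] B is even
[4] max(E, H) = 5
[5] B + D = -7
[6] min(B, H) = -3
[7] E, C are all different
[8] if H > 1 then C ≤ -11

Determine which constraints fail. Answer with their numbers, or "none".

[1] C = -14 is outside [-20, -15]  ✘
[2] C − H = -14 − 2 = -16  ✔
[3] B = -6 is even  ✔
[4] max(-14, 2) = 2, not 5  ✘
[5] B + D = -6 + (-1) = -7  ✔
[6] min(-6, 2) = -6, not -3  ✘
[7] E = C = -14, not all different  ✘
[8] H = 2 > 1, so we need C ≤ -11; C = -14 ≤ -11  ✔

Constraints 1, 4, 6, and 7 are violated.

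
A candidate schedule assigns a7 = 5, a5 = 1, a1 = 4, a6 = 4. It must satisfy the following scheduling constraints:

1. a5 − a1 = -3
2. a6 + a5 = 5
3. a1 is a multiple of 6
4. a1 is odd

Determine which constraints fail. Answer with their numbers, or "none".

1. a5 − a1 = 1 − 4 = -3  holds
2. a6 + a5 = 4 + 1 = 5  holds
3. 4 = 6×0 + 4, so 6 does not divide 4  fails
4. a1 = 4 is even  fails

Constraints 3, 4 are violated.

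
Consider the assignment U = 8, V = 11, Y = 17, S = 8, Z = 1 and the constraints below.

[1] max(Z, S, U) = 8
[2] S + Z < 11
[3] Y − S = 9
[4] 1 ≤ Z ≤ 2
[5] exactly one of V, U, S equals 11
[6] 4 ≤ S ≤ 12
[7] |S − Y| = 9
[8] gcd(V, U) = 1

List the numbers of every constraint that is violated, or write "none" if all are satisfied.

[1] max(1, 8, 8) = 8  ✓
[2] S + Z = 8 + 1 = 9; 9 < 11  ✓
[3] Y − S = 17 − 8 = 9  ✓
[4] Z = 1 lies in [1, 2]  ✓
[5] V=11, U=8, S=8; 1 of them equals 11  ✓
[6] S = 8 lies in [4, 12]  ✓
[7] |8 − 17| = 9  ✓
[8] gcd(11, 8) = 1  ✓

No violations.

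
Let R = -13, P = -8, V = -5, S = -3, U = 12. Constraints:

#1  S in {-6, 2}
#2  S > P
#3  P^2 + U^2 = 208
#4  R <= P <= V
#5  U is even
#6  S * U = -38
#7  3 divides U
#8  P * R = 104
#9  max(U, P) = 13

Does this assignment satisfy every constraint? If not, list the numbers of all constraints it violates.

Constraints 1, 6, 9 are violated.

#1 S = -3 is not in {-6, 2}  no
#2 S = -3, P = -8; -3 > -8  yes
#3 P^2 + U^2 = (-8)^2 + 12^2 = 64 + 144 = 208  yes
#4 values -13 <= -8 <= -5  yes
#5 U = 12 is even  yes
#6 S * U = -3 * 12 = -36, not -38  no
#7 12 / 3 = 4, so 3 divides 12  yes
#8 P * R = -8 * (-13) = 104  yes
#9 max(12, -8) = 12, not 13  no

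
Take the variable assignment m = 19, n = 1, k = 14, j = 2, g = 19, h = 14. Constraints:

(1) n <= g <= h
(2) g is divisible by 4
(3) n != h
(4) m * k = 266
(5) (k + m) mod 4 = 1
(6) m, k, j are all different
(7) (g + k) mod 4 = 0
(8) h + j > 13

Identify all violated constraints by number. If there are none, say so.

Violated: 1, 2, 7.

(1) values 1, 19, 14; g = 19 is not <= h = 14  ✘
(2) 19 = 4*4 + 3, so 4 does not divide 19  ✘
(3) n = 1, h = 14; distinct  ✔
(4) m * k = 19 * 14 = 266  ✔
(5) k + m = 33; 33 mod 4 = 1  ✔
(6) values 19, 14, 2 are pairwise distinct  ✔
(7) g + k = 33; 33 mod 4 = 1, not 0  ✘
(8) h + j = 14 + 2 = 16; 16 > 13  ✔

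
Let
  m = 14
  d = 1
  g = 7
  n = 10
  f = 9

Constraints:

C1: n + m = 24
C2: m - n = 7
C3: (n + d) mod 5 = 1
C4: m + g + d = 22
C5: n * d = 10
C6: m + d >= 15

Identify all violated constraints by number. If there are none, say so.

C1: n + m = 10 + 14 = 24 — holds.
C2: m - n = 14 - 10 = 4, not 7 — fails.
C3: n + d = 11; 11 mod 5 = 1 — holds.
C4: m + g + d = 14 + 7 + 1 = 22 — holds.
C5: n * d = 10 * 1 = 10 — holds.
C6: m + d = 14 + 1 = 15; 15 ≥ 15 — holds.

Constraint 2 is violated.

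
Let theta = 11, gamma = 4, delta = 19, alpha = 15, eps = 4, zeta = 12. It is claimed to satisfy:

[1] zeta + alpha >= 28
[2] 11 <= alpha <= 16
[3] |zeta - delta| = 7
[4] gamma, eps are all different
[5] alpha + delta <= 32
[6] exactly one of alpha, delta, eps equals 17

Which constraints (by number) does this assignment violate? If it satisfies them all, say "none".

[1] zeta + alpha = 12 + 15 = 27; 27 < 28, bound 28 not met — violated.
[2] alpha = 15 lies in [11, 16] — satisfied.
[3] |12 - 19| = 7 — satisfied.
[4] gamma = eps = 4, not all different — violated.
[5] alpha + delta = 15 + 19 = 34; 34 > 32, bound 32 not met — violated.
[6] alpha=15, delta=19, eps=4; 0 of them equal 17, not exactly one — violated.

Constraints 1, 4, 5, and 6 do not hold.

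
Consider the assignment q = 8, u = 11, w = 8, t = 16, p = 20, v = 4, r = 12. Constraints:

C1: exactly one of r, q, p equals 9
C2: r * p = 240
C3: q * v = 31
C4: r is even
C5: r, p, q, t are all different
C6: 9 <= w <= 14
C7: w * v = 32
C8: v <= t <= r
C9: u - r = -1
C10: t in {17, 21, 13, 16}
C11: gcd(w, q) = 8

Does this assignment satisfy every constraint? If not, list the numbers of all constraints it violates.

C1: r=12, q=8, p=20; 0 of them equal 9, not exactly one  fails
C2: r * p = 12 * 20 = 240  holds
C3: q * v = 8 * 4 = 32, not 31  fails
C4: r = 12 is even  holds
C5: values 12, 20, 8, 16 are pairwise distinct  holds
C6: w = 8 is outside [9, 14]  fails
C7: w * v = 8 * 4 = 32  holds
C8: values 4, 16, 12; t = 16 is not <= r = 12  fails
C9: u - r = 11 - 12 = -1  holds
C10: t = 16 is in {17, 21, 13, 16}  holds
C11: gcd(8, 8) = 8  holds

The assignment fails constraints 1, 3, 6, and 8.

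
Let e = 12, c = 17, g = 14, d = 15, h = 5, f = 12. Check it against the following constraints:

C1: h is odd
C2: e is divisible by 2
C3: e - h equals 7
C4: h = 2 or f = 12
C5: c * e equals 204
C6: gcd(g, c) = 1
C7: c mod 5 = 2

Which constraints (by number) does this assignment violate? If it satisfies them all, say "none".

No violations.

C1: h = 5 is odd — holds.
C2: 12 / 2 = 6, so 2 divides 12 — holds.
C3: e - h = 12 - 5 = 7 — holds.
C4: h = 5 ≠ 2, but f = 12 = 12 (second disjunct) — holds.
C5: c * e = 17 * 12 = 204 — holds.
C6: gcd(14, 17) = 1 — holds.
C7: 17 mod 5 = 2 — holds.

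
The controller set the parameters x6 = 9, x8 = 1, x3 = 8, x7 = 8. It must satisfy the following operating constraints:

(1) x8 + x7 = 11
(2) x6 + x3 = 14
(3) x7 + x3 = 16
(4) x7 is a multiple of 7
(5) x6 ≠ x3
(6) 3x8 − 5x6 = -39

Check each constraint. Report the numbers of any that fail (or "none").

(1) x8 + x7 = 1 + 8 = 9, not 11  no
(2) x6 + x3 = 9 + 8 = 17, not 14  no
(3) x7 + x3 = 8 + 8 = 16  yes
(4) 8 = 7×1 + 1, so 7 does not divide 8  no
(5) x6 = 9, x3 = 8; distinct  yes
(6) 3x8 − 5x6 = 3(1) − 5(9) = -42, not -39  no

No — constraints 1, 2, 4, and 6 are not satisfied.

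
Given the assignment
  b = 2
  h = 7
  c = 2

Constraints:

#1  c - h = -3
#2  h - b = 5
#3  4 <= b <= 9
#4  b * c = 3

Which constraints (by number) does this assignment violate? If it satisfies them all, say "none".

Constraints 1, 3, and 4 do not hold.

#1 c - h = 2 - 7 = -5, not -3 — fails.
#2 h - b = 7 - 2 = 5 — holds.
#3 b = 2 is outside [4, 9] — fails.
#4 b * c = 2 * 2 = 4, not 3 — fails.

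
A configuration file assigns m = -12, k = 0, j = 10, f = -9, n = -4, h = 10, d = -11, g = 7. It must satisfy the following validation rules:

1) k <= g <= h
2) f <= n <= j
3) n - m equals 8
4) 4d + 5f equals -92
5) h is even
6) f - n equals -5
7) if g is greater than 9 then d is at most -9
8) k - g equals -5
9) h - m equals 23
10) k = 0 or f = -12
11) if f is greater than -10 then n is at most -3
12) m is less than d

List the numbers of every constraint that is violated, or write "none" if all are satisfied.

No — constraints 4, 8, and 9 are not satisfied.

1) values 0 <= 7 <= 10 — holds.
2) values -9 <= -4 <= 10 — holds.
3) n - m = -4 - (-12) = 8 — holds.
4) 4d + 5f = 4(-11) + 5(-9) = -89, not -92 — fails.
5) h = 10 is even — holds.
6) f - n = -9 - (-4) = -5 — holds.
7) g = 7, not > 9; antecedent false, conditional vacuously true — holds.
8) k - g = 0 - 7 = -7, not -5 — fails.
9) h - m = 10 - (-12) = 22, not 23 — fails.
10) k = 0 = 0 (first disjunct) — holds.
11) f = -9 > -10, so we need n ≤ -3; n = -4 ≤ -3 — holds.
12) m = -12, d = -11; -12 < -11 — holds.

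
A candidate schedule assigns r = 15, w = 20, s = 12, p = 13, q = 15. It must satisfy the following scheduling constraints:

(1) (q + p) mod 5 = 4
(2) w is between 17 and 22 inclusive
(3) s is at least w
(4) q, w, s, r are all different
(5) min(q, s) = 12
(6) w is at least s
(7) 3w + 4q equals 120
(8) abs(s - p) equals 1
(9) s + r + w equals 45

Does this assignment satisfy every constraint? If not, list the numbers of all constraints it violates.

(1) q + p = 28; 28 mod 5 = 3, not 4 — fails.
(2) w = 20 lies in [17, 22] — holds.
(3) s = 12, w = 20; 12 < 20 (want ≥) — fails.
(4) q = r = 15, not all different — fails.
(5) min(15, 12) = 12 — holds.
(6) w = 20, s = 12; 20 ≥ 12 — holds.
(7) 3w + 4q = 3(20) + 4(15) = 120 — holds.
(8) abs(12 - 13) = 1 — holds.
(9) s + r + w = 12 + 15 + 20 = 47, not 45 — fails.

The assignment fails constraints 1, 3, 4, 9.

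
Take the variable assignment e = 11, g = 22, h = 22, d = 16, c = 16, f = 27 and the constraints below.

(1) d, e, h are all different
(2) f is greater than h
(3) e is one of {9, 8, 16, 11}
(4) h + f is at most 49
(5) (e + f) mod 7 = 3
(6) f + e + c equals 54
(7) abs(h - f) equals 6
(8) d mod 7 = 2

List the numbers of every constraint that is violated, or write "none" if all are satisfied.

(1) values 16, 11, 22 are pairwise distinct  OK
(2) f = 27, h = 22; 27 > 22  OK
(3) e = 11 is in {9, 8, 16, 11}  OK
(4) h + f = 22 + 27 = 49; 49 ≤ 49  OK
(5) e + f = 38; 38 mod 7 = 3  OK
(6) f + e + c = 27 + 11 + 16 = 54  OK
(7) abs(22 - 27) = 5, not 6  FAIL
(8) 16 mod 7 = 2  OK

Violated: 7.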